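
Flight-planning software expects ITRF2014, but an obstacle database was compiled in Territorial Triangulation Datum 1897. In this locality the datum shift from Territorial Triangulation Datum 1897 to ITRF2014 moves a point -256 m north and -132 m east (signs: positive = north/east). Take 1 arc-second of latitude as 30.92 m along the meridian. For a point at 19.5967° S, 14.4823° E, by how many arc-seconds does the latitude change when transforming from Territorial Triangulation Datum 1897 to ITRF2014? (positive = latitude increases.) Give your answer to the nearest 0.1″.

1″ of latitude = 30.92 m, so Δφ = -256.0 / 30.92 = -8.279″.

Δφ = -8.3″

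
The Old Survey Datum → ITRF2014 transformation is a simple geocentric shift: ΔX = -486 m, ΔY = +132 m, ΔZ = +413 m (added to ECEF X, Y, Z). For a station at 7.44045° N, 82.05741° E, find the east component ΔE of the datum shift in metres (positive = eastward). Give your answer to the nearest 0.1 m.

At φ = 7.44045°, λ = 82.05741°: sin φ = 0.129496, cos φ = 0.991580, sin λ = 0.990407, cos λ = 0.138181.
ΔE = −sin λ·ΔX + cos λ·ΔY = −(0.990407)·(-486) + (0.138181)·(132) = 499.58 m.

ΔE = 499.6 m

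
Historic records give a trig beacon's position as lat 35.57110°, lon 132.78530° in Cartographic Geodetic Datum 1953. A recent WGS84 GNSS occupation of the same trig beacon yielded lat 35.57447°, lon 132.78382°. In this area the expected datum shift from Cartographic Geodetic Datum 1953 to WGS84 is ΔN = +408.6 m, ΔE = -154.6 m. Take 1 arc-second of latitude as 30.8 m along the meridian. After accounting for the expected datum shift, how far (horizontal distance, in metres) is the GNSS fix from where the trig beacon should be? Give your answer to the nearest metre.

Observed coordinate differences: Δφ = +0.00337°, Δλ = -0.00148°.
Converting to metres (1° lat = 110880 m, cos φ = 0.813394): observed ΔN = 373.7 m, observed ΔE = -133.5 m.
Subtracting the expected shift leaves a residual of 373.7 − (408.6) = -34.9 m north and -133.5 − (-154.6) = 21.1 m east.
Residual distance = √((-34.9)² + 21.1²) = 40.8 m.

41 m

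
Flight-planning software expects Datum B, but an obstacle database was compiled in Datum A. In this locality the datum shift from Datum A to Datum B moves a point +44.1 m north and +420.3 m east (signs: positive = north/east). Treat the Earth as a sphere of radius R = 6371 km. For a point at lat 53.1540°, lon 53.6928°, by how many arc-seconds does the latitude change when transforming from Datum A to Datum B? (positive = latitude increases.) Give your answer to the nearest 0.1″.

On a sphere of radius R, 1 rad of latitude = R, so Δφ = ΔN / R = 44.1 / 6371000 = 6.9220e-06 rad = 1.428″.

Δφ = 1.4″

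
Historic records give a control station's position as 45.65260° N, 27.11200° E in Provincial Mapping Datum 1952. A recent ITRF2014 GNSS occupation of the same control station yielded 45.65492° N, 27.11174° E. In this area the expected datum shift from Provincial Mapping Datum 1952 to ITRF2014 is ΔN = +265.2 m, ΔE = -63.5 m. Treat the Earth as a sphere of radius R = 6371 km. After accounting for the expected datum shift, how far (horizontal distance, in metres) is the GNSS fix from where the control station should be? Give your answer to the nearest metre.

Observed coordinate differences: Δφ = +0.00232°, Δλ = -0.00026°.
Converting to metres (1° lat = 111195 m, cos φ = 0.699007): observed ΔN = 258.0 m, observed ΔE = -20.2 m.
Subtracting the expected shift leaves a residual of 258.0 − (265.2) = -7.2 m north and -20.2 − (-63.5) = 43.3 m east.
Residual distance = √((-7.2)² + 43.3²) = 43.9 m.

44 m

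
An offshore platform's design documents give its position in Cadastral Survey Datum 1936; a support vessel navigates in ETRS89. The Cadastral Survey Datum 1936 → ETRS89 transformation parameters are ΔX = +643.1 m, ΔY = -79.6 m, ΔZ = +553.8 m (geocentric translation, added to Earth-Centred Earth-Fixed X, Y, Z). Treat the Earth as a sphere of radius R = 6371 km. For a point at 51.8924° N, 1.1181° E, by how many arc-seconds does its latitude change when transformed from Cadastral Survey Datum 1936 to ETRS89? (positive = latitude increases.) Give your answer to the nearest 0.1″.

Δφ = -5.3″

sin φ = 0.786853, cos φ = 0.617140, sin λ = 0.019513, cos λ = 0.999810.
North component: ΔN = −sin φ cos λ·ΔX − sin φ sin λ·ΔY + cos φ·ΔZ = −(0.786853)(0.999810)(643.1) − (0.786853)(0.019513)(-79.6) + (0.617140)(553.8) = -162.93 m.
1° of latitude spans πR/180 = 111195 m, so Δφ = -162.93 / 111195 × 3600 = -5.275″.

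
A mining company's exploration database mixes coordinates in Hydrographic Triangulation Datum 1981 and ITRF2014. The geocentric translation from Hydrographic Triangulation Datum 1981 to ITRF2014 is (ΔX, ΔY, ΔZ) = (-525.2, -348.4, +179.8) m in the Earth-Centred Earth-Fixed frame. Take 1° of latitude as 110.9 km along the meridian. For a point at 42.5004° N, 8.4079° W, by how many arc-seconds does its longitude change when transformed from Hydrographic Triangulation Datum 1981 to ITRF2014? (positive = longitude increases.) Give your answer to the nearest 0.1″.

sin φ = 0.675595, cos φ = 0.737273, sin λ = -0.146219, cos λ = 0.989252.
East component: ΔE = −sin λ·ΔX + cos λ·ΔY = −(-0.146219)(-525.2) + (0.989252)(-348.4) = -421.45 m.
1° of latitude spans 110900 m; at latitude φ, 1° of longitude spans that × cos φ = 81763.5 m, so Δλ = -421.45 / 81763.5 × 3600 = -18.556″.

Δλ = -18.6″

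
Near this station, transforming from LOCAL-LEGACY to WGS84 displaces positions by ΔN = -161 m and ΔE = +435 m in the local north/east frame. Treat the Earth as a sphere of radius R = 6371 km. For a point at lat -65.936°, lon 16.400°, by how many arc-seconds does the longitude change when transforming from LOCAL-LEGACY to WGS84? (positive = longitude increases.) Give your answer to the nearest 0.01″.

Δλ = 34.54″

At latitude -65.936°, cos φ = 0.407757.
One radian of longitude at latitude φ spans R cos φ, so Δλ = ΔE / (R cos φ) = 435.0 / (6371000 × 0.407757) = 1.6745e-04 rad = 34.539″.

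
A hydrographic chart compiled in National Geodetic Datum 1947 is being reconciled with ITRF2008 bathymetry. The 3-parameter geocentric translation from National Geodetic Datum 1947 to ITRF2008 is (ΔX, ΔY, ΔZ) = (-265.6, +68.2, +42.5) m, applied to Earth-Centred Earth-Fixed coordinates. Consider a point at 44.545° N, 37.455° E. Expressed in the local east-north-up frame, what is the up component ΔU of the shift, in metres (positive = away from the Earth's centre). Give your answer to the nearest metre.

ΔU = -91 m

The local up (radial) axis is (cos φ cos λ, cos φ sin λ, sin φ), giving ΔU = -150.267 + 29.559 + 29.812 = -90.90 m.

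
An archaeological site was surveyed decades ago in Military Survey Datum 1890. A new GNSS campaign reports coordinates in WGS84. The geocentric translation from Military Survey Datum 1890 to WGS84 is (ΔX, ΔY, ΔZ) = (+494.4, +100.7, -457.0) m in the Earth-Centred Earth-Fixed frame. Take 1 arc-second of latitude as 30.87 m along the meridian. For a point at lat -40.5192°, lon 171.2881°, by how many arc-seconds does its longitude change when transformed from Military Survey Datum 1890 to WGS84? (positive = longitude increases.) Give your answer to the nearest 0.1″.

Δλ = -7.4″

sin φ = -0.649703, cos φ = 0.760188, sin λ = 0.151466, cos λ = -0.988462.
East component: ΔE = −sin λ·ΔX + cos λ·ΔY = −(0.151466)(494.4) + (-0.988462)(100.7) = -174.42 m.
1° of latitude spans 3600 × 30.87 = 111132 m; at latitude φ, 1° of longitude spans that × cos φ = 84481.2 m, so Δλ = -174.42 / 84481.2 × 3600 = -7.433″.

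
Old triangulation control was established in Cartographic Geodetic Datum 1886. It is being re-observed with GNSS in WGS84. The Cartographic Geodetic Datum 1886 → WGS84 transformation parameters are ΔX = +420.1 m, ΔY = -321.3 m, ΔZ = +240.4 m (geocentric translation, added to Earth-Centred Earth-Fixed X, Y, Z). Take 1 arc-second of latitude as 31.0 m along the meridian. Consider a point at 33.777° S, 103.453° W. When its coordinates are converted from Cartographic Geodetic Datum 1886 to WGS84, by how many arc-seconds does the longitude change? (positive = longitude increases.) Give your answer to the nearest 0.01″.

Δλ = 18.76″

sin φ = -0.555962, cos φ = 0.831208, sin λ = -0.972561, cos λ = -0.232648.
East component: ΔE = −sin λ·ΔX + cos λ·ΔY = −(-0.972561)(420.1) + (-0.232648)(-321.3) = 483.32 m.
1° of latitude spans 3600 × 31.00 = 111600 m; at latitude φ, 1° of longitude spans that × cos φ = 92762.8 m, so Δλ = 483.32 / 92762.8 × 3600 = 18.757″.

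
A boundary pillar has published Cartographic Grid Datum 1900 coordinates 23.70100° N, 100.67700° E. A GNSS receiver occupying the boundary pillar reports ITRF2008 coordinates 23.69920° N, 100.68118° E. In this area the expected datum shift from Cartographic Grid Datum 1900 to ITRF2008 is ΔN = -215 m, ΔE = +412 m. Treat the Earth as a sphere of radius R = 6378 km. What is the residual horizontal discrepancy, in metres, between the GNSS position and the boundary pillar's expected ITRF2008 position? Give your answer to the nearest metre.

20 m

Observed coordinate differences: Δφ = -0.00180°, Δλ = +0.00418°.
Converting to metres (1° lat = 111317 m, cos φ = 0.915656): observed ΔN = -200.4 m, observed ΔE = 426.1 m.
Subtracting the expected shift leaves a residual of -200.4 − (-215) = 14.6 m north and 426.1 − (412) = 14.1 m east.
Residual distance = √(14.6² + 14.1²) = 20.3 m.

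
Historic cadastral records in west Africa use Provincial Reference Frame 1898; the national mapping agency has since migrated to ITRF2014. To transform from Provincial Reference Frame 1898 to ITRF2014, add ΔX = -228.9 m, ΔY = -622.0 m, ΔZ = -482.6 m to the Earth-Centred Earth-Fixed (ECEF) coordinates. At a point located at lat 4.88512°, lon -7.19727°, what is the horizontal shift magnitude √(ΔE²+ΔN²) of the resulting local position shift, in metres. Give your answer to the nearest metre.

798 m

The local east axis at (φ, λ) is (−sin λ, cos λ, 0), so ΔE = −sin(-7.19727°)·(-228.9) + cos(-7.19727°)·(-622.0) = -645.78 m.
The local north axis is (−sin φ cos λ, −sin φ sin λ, cos φ), giving ΔN = 19.339 − 6.636 − 480.847 = -468.14 m.
Horizontal magnitude = √(ΔE² + ΔN²) = √((-645.78)² + (-468.14)²) = 797.61 m.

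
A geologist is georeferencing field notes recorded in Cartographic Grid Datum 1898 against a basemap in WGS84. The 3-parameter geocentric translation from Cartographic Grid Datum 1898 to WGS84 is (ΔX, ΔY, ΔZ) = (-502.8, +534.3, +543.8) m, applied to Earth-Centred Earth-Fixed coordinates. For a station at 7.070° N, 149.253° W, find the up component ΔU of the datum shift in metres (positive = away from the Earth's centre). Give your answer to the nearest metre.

ΔU = 225 m

The local up (radial) axis is (cos φ cos λ, cos φ sin λ, sin φ), giving ΔU = 428.837 − 271.083 + 66.932 = 224.69 m.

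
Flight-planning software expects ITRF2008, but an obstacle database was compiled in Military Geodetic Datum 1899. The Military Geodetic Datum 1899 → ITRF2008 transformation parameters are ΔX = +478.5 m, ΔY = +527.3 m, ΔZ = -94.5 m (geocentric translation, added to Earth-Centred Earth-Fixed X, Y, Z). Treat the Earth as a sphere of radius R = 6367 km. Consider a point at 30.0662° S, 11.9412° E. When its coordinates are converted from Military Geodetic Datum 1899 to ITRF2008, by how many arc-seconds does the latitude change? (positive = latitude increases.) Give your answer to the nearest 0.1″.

sin φ = -0.501000, cos φ = 0.865447, sin λ = 0.206908, cos λ = 0.978360.
North component: ΔN = −sin φ cos λ·ΔX − sin φ sin λ·ΔY + cos φ·ΔZ = −(-0.501000)(0.978360)(478.5) − (-0.501000)(0.206908)(527.3) + (0.865447)(-94.5) = 207.42 m.
1° of latitude spans πR/180 = 111125 m, so Δφ = 207.42 / 111125 × 3600 = 6.719″.

Δφ = 6.7″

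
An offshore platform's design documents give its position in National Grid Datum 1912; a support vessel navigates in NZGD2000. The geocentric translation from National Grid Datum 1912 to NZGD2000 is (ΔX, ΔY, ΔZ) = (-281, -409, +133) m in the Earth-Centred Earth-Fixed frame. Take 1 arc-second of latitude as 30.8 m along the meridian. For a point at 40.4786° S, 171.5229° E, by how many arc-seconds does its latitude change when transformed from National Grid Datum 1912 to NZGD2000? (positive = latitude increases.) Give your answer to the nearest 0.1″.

sin φ = -0.649164, cos φ = 0.760648, sin λ = 0.147414, cos λ = -0.989075.
North component: ΔN = −sin φ cos λ·ΔX − sin φ sin λ·ΔY + cos φ·ΔZ = −(-0.649164)(-0.989075)(-281) − (-0.649164)(0.147414)(-409) + (0.760648)(133) = 242.45 m.
1° of latitude spans 3600 × 30.80 = 110880 m, so Δφ = 242.45 / 110880 × 3600 = 7.872″.

Δφ = 7.9″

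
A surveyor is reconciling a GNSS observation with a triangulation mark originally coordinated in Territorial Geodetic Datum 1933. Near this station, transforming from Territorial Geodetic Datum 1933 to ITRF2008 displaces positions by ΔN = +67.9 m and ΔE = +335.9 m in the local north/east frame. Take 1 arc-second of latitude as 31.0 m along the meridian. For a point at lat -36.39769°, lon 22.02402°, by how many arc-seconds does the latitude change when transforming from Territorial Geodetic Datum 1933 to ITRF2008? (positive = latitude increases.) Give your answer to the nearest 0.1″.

Δφ = 2.2″

1″ of latitude = 31.00 m, so Δφ = 67.9 / 31.00 = 2.190″.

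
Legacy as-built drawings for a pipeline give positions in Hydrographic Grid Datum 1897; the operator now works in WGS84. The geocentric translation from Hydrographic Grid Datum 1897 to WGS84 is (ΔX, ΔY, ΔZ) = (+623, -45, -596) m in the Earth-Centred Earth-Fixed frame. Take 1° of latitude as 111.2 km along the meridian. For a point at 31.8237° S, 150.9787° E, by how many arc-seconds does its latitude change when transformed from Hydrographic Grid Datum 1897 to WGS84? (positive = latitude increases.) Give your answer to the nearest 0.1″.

sin φ = -0.527307, cos φ = 0.849675, sin λ = 0.485135, cos λ = -0.874439.
North component: ΔN = −sin φ cos λ·ΔX − sin φ sin λ·ΔY + cos φ·ΔZ = −(-0.527307)(-0.874439)(623) − (-0.527307)(0.485135)(-45) + (0.849675)(-596) = -805.18 m.
1° of latitude spans 111200 m, so Δφ = -805.18 / 111200 × 3600 = -26.067″.

Δφ = -26.1″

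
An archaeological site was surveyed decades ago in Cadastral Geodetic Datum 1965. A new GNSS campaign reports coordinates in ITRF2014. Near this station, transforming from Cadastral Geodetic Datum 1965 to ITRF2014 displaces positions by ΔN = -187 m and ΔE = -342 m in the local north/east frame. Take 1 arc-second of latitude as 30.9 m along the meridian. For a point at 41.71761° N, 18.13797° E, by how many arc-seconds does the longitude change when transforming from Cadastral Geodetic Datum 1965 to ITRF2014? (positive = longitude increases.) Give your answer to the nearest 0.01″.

At latitude 41.71761°, cos φ = 0.746434.
1″ of longitude at this latitude = 30.90 × cos φ = 23.0648 m, so Δλ = -342.0 / 23.0648 = -14.828″.

Δλ = -14.83″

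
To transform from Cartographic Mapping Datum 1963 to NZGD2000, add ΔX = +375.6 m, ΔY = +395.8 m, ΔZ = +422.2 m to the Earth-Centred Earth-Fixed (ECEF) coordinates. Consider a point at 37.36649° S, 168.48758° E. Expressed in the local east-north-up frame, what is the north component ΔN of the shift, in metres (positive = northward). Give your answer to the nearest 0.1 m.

ΔN = 160.1 m

The local north axis is (−sin φ cos λ, −sin φ sin λ, cos φ), giving ΔN = -223.370 + 47.942 + 335.552 = 160.12 m.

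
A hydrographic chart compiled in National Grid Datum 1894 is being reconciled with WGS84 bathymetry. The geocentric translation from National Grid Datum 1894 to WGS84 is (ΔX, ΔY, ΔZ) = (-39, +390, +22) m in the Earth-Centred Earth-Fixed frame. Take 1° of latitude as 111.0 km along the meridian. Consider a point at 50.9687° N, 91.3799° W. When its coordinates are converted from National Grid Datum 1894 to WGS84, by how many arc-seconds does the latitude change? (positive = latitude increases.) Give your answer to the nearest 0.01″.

sin φ = 0.776802, cos φ = 0.629745, sin λ = -0.999710, cos λ = -0.024081.
North component: ΔN = −sin φ cos λ·ΔX − sin φ sin λ·ΔY + cos φ·ΔZ = −(0.776802)(-0.024081)(-39) − (0.776802)(-0.999710)(390) + (0.629745)(22) = 315.99 m.
1° of latitude spans 111000 m, so Δφ = 315.99 / 111000 × 3600 = 10.248″.

Δφ = 10.25″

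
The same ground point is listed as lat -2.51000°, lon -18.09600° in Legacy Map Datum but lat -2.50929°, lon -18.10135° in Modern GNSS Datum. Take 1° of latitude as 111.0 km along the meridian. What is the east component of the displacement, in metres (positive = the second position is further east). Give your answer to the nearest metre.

Δφ = -2.50929° − -2.51000° = +0.00071°; Δλ = -18.10135° − -18.09600° = -0.00535°.
ΔN = Δφ × 111000 = 78.8 m; ΔE = Δλ × 111000 × cos(-2.51000°) = -0.00535 × 111000 × 0.999041 = -593.3 m.

ΔE = -593 m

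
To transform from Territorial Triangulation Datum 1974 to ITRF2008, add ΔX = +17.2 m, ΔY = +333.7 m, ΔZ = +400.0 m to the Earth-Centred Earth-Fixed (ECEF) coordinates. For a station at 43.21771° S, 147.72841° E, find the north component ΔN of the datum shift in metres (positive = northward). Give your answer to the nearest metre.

The local north axis is (−sin φ cos λ, −sin φ sin λ, cos φ), giving ΔN = -9.959 + 122.008 + 291.503 = 403.55 m.

ΔN = 404 m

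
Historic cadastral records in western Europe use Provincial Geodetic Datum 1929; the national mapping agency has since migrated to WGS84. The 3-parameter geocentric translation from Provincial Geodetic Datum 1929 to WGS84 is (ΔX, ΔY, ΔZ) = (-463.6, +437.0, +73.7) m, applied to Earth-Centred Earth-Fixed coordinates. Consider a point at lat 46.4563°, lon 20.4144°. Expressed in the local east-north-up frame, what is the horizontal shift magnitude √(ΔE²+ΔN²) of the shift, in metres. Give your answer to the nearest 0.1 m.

625.7 m

At φ = 46.4563°, λ = 20.4144°: sin φ = 0.724849, cos φ = 0.688908, sin λ = 0.348808, cos λ = 0.937194.
ΔE = −sin λ·ΔX + cos λ·ΔY = −(0.348808)·(-463.6) + (0.937194)·(437.0) = 571.26 m.
ΔN = −sin φ cos λ·ΔX − sin φ sin λ·ΔY + cos φ·ΔZ = −(0.724849)(0.937194)(-463.6) − (0.724849)(0.348808)(437.0) + (0.688908)(73.7) = 255.22 m.
Horizontal magnitude = √(ΔE² + ΔN²) = √(571.26² + 255.22²) = 625.68 m.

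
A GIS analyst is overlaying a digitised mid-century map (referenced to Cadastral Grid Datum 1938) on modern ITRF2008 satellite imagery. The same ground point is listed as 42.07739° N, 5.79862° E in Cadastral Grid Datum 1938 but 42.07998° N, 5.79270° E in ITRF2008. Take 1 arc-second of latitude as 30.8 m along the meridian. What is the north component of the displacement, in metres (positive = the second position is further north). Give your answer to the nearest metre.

ΔN = 287 m

Δφ = 42.07998° − 42.07739° = +0.00259°; Δλ = 5.79270° − 5.79862° = -0.00592°.
1° of latitude = 3600 × 30.80 = 110880 m.
ΔN = Δφ × 110880 = 287.2 m; ΔE = Δλ × 110880 × cos(42.07739°) = -0.00592 × 110880 × 0.742240 = -487.2 m.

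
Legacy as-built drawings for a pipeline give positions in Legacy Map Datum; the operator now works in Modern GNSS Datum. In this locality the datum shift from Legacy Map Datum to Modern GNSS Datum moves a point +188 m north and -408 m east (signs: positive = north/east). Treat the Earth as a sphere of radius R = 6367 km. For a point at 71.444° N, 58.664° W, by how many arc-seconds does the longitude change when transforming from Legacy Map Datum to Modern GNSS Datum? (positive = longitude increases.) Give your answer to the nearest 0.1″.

Δλ = -41.5″

At latitude 71.444°, cos φ = 0.318231.
One radian of longitude at latitude φ spans R cos φ, so Δλ = ΔE / (R cos φ) = -408.0 / (6367000 × 0.318231) = -2.0136e-04 rad = -41.534″.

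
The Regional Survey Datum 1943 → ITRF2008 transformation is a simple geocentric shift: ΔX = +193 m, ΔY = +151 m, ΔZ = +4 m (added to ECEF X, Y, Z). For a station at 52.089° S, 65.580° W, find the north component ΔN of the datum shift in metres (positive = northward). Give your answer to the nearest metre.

ΔN = -43 m

The local north axis is (−sin φ cos λ, −sin φ sin λ, cos φ), giving ΔN = 62.952 − 108.476 + 2.458 = -43.07 m.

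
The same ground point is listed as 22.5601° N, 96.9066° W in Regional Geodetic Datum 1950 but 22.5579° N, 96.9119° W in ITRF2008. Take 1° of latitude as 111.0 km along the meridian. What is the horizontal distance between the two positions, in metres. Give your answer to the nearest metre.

Δφ = 22.5579° − 22.5601° = -0.0022°; Δλ = -96.9119° − -96.9066° = -0.0053°.
ΔN = Δφ × 111000 = -244.2 m; ΔE = Δλ × 111000 × cos(22.5601°) = -0.0053 × 111000 × 0.923478 = -543.3 m.
Distance = √(ΔE² + ΔN²) = √((-543.3)² + (-244.2)²) = 595.6 m.

596 m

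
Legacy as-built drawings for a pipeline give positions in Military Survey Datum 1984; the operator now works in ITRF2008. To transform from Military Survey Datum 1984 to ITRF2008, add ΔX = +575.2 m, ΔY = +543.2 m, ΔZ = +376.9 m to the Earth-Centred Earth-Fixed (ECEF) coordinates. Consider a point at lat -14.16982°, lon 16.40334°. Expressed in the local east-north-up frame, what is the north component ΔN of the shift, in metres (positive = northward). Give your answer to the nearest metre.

At φ = -14.16982°, λ = 16.40334°: sin φ = -0.244797, cos φ = 0.969574, sin λ = 0.282397, cos λ = 0.959298.
ΔN = −sin φ cos λ·ΔX − sin φ sin λ·ΔY + cos φ·ΔZ = −(-0.244797)(0.959298)(575.2) − (-0.244797)(0.282397)(543.2) + (0.969574)(376.9) = 538.06 m.

ΔN = 538 m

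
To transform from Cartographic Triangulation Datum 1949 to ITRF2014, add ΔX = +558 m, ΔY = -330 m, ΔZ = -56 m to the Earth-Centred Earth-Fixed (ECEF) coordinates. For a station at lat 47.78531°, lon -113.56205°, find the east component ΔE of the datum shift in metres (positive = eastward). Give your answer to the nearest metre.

At φ = 47.78531°, λ = -113.56205°: sin φ = 0.740632, cos φ = 0.671911, sin λ = -0.916628, cos λ = -0.399742.
ΔE = −sin λ·ΔX + cos λ·ΔY = −(-0.916628)·(558) + (-0.399742)·(-330) = 643.39 m.

ΔE = 643 m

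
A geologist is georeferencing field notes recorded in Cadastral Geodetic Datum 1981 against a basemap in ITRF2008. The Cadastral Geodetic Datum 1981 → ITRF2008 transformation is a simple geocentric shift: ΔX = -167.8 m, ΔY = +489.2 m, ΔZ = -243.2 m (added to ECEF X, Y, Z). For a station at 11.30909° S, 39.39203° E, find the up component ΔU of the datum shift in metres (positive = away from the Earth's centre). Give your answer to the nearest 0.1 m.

ΔU = 225.0 m

At φ = -11.30909°, λ = 39.39203°: sin φ = -0.196102, cos φ = 0.980584, sin λ = 0.634623, cos λ = 0.772822.
ΔU = cos φ cos λ·ΔX + cos φ sin λ·ΔY + sin φ·ΔZ = (0.980584)(0.772822)(-167.8) + (0.980584)(0.634623)(489.2) + (-0.196102)(-243.2) = 224.96 m.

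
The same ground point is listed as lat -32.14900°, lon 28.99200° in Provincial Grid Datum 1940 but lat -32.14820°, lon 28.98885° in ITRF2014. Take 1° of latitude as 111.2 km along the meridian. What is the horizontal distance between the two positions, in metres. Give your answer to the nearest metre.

310 m

Δφ = -32.14820° − -32.14900° = +0.00080°; Δλ = 28.98885° − 28.99200° = -0.00315°.
ΔN = Δφ × 111200 = 89.0 m; ΔE = Δλ × 111200 × cos(-32.14900°) = -0.00315 × 111200 × 0.846667 = -296.6 m.
Distance = √(ΔE² + ΔN²) = √((-296.6)² + 89.0²) = 309.6 m.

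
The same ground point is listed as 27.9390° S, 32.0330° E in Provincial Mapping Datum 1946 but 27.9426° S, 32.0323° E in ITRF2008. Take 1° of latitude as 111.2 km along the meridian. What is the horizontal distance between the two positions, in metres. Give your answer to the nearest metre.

Δφ = -27.9426° − -27.9390° = -0.0036°; Δλ = 32.0323° − 32.0330° = -0.0007°.
ΔN = Δφ × 111200 = -400.3 m; ΔE = Δλ × 111200 × cos(-27.9390°) = -0.0007 × 111200 × 0.883447 = -68.8 m.
Distance = √(ΔE² + ΔN²) = √((-68.8)² + (-400.3)²) = 406.2 m.

406 m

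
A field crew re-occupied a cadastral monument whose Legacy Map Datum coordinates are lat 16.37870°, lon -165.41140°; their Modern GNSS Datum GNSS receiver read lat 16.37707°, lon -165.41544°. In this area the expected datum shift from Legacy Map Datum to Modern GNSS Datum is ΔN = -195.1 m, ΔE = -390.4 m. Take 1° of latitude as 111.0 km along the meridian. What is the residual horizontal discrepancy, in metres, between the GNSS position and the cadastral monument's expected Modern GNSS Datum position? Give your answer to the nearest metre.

42 m

Observed coordinate differences: Δφ = -0.00163°, Δλ = -0.00404°.
Converting to metres (1° lat = 111000 m, cos φ = 0.959419): observed ΔN = -180.9 m, observed ΔE = -430.2 m.
Subtracting the expected shift leaves a residual of -180.9 − (-195.1) = 14.2 m north and -430.2 − (-390.4) = -39.8 m east.
Residual distance = √(14.2² + (-39.8)²) = 42.3 m.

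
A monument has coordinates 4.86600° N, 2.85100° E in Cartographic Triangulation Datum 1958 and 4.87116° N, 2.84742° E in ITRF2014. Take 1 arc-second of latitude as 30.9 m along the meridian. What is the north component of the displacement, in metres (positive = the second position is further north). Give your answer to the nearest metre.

ΔN = 574 m

Δφ = 4.87116° − 4.86600° = +0.00516°; Δλ = 2.84742° − 2.85100° = -0.00358°.
1° of latitude = 3600 × 30.90 = 111240 m.
ΔN = Δφ × 111240 = 574.0 m; ΔE = Δλ × 111240 × cos(4.86600°) = -0.00358 × 111240 × 0.996396 = -396.8 m.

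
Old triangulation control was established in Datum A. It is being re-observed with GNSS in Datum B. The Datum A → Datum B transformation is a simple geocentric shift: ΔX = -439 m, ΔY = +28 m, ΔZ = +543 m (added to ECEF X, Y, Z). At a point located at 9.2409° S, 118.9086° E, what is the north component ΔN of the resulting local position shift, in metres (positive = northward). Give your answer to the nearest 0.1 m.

The local north axis is (−sin φ cos λ, −sin φ sin λ, cos φ), giving ΔN = 34.079 + 3.936 + 535.953 = 573.97 m.

ΔN = 574.0 m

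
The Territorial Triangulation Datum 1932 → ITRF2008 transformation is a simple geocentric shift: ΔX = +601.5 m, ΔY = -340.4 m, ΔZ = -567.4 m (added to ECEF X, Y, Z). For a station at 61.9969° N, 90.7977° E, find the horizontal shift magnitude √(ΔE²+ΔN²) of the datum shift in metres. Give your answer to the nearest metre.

The local east axis at (φ, λ) is (−sin λ, cos λ, 0), so ΔE = −sin(90.7977°)·601.5 + cos(90.7977°)·(-340.4) = -596.70 m.
The local north axis is (−sin φ cos λ, −sin φ sin λ, cos φ), giving ΔN = 7.394 + 300.518 − 266.405 = 41.51 m.
Horizontal magnitude = √(ΔE² + ΔN²) = √((-596.70)² + 41.51²) = 598.14 m.

598 m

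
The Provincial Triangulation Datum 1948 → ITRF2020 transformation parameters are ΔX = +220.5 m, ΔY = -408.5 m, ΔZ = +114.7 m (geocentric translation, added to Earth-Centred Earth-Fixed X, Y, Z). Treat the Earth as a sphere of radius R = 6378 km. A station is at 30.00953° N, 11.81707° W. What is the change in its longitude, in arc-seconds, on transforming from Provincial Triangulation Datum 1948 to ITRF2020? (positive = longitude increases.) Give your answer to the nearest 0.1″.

sin φ = 0.500144, cos φ = 0.865942, sin λ = -0.204788, cos λ = 0.978806.
East component: ΔE = −sin λ·ΔX + cos λ·ΔY = −(-0.204788)(220.5) + (0.978806)(-408.5) = -354.69 m.
1° of latitude spans πR/180 = 111317 m; at latitude φ, 1° of longitude spans that × cos φ = 96394.2 m, so Δλ = -354.69 / 96394.2 × 3600 = -13.246″.

Δλ = -13.2″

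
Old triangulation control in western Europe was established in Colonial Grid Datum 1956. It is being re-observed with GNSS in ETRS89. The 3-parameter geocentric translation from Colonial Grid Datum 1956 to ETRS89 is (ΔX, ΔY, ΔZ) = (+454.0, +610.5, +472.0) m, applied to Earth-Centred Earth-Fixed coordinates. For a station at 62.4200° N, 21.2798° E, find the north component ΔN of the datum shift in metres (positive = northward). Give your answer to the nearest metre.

The local north axis is (−sin φ cos λ, −sin φ sin λ, cos φ), giving ΔN = -374.973 − 196.387 + 218.530 = -352.83 m.

ΔN = -353 m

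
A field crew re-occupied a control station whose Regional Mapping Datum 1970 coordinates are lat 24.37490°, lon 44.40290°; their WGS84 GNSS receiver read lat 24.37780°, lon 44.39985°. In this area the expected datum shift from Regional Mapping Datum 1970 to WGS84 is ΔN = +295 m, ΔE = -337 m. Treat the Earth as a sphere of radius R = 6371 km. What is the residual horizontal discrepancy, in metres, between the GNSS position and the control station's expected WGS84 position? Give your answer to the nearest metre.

Observed coordinate differences: Δφ = +0.00290°, Δλ = -0.00305°.
Converting to metres (1° lat = 111195 m, cos φ = 0.910865): observed ΔN = 322.5 m, observed ΔE = -308.9 m.
Subtracting the expected shift leaves a residual of 322.5 − (295) = 27.5 m north and -308.9 − (-337) = 28.1 m east.
Residual distance = √(27.5² + 28.1²) = 39.3 m.

39 m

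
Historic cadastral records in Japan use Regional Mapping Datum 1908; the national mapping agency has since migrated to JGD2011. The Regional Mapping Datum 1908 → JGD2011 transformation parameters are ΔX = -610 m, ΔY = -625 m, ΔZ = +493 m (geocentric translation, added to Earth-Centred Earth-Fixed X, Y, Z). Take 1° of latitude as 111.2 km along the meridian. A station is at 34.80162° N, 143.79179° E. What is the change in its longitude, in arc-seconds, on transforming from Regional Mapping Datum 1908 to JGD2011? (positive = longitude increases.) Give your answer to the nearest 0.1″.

sin φ = 0.570737, cos φ = 0.821133, sin λ = 0.590721, cos λ = -0.806876.
East component: ΔE = −sin λ·ΔX + cos λ·ΔY = −(0.590721)(-610) + (-0.806876)(-625) = 864.64 m.
1° of latitude spans 111200 m; at latitude φ, 1° of longitude spans that × cos φ = 91310.0 m, so Δλ = 864.64 / 91310.0 × 3600 = 34.089″.

Δλ = 34.1″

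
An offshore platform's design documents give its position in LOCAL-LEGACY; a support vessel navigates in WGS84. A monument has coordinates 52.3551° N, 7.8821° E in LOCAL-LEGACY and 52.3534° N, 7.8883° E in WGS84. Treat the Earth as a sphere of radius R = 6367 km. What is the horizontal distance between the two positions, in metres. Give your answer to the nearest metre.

461 m

Δφ = 52.3534° − 52.3551° = -0.0017°; Δλ = 7.8883° − 7.8821° = +0.0062°.
1° along a meridian = πR/180 = 111125 m.
ΔN = Δφ × 111125 = -188.9 m; ΔE = Δλ × 111125 × cos(52.3551°) = +0.0062 × 111125 × 0.610766 = 420.8 m.
Distance = √(ΔE² + ΔN²) = √(420.8² + (-188.9)²) = 461.3 m.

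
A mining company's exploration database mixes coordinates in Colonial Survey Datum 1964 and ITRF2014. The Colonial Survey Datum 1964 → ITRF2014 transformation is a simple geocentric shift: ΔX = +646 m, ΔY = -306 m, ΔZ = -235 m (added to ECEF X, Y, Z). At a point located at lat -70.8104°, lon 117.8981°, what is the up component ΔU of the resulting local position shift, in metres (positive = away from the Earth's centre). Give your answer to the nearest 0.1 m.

ΔU = 33.7 m

The local up (radial) axis is (cos φ cos λ, cos φ sin λ, sin φ), giving ΔU = -99.353 − 88.891 + 221.942 = 33.70 m.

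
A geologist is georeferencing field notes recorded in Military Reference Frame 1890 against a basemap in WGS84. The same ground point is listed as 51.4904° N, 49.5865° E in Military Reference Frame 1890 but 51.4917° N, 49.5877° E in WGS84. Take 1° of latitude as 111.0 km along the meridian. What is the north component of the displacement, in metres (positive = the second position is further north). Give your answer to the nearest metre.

Δφ = 51.4917° − 51.4904° = +0.0013°; Δλ = 49.5877° − 49.5865° = +0.0012°.
ΔN = Δφ × 111000 = 144.3 m; ΔE = Δλ × 111000 × cos(51.4904°) = +0.0012 × 111000 × 0.622646 = 82.9 m.

ΔN = 144 m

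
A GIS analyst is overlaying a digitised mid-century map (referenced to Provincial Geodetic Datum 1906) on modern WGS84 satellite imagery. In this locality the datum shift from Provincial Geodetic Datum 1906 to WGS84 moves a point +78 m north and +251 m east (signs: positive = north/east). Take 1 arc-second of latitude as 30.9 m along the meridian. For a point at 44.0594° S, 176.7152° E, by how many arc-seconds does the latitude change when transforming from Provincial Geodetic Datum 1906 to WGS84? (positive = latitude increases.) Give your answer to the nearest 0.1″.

1″ of latitude = 30.90 m, so Δφ = 78.0 / 30.90 = 2.524″.

Δφ = 2.5″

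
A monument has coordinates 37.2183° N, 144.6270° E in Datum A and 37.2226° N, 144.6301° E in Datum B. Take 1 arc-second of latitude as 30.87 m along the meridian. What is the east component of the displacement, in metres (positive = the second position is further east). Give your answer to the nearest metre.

ΔE = 274 m

Δφ = 37.2226° − 37.2183° = +0.0043°; Δλ = 144.6301° − 144.6270° = +0.0031°.
1° of latitude = 3600 × 30.87 = 111132 m.
ΔN = Δφ × 111132 = 477.9 m; ΔE = Δλ × 111132 × cos(37.2183°) = +0.0031 × 111132 × 0.796337 = 274.3 m.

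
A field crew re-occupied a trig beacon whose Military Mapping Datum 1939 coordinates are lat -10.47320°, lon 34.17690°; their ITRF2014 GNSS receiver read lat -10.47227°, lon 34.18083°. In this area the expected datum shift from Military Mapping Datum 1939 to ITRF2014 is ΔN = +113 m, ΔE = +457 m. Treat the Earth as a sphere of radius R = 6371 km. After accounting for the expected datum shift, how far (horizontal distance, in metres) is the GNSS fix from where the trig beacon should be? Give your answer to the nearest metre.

29 m

Observed coordinate differences: Δφ = +0.00093°, Δλ = +0.00393°.
Converting to metres (1° lat = 111195 m, cos φ = 0.983340): observed ΔN = 103.4 m, observed ΔE = 429.7 m.
Subtracting the expected shift leaves a residual of 103.4 − (113) = -9.6 m north and 429.7 − (457) = -27.3 m east.
Residual distance = √((-9.6)² + (-27.3)²) = 28.9 m.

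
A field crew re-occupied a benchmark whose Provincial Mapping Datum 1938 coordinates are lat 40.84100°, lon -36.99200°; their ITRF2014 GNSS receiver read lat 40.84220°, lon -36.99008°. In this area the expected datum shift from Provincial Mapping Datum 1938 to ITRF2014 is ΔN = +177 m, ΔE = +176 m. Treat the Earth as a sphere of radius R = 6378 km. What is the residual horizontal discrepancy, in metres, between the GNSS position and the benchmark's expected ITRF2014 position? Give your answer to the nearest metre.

Observed coordinate differences: Δφ = +0.00120°, Δλ = +0.00192°.
Converting to metres (1° lat = 111317 m, cos φ = 0.756527): observed ΔN = 133.6 m, observed ΔE = 161.7 m.
Subtracting the expected shift leaves a residual of 133.6 − (177) = -43.4 m north and 161.7 − (176) = -14.3 m east.
Residual distance = √((-43.4)² + (-14.3)²) = 45.7 m.

46 m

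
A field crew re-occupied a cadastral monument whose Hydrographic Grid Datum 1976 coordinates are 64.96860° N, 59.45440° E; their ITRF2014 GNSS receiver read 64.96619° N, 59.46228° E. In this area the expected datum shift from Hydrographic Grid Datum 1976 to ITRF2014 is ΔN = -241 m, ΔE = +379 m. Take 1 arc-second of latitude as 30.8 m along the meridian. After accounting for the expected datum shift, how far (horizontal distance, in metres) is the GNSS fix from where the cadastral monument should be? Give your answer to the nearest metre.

Observed coordinate differences: Δφ = -0.00241°, Δλ = +0.00788°.
Converting to metres (1° lat = 110880 m, cos φ = 0.423115): observed ΔN = -267.2 m, observed ΔE = 369.7 m.
Subtracting the expected shift leaves a residual of -267.2 − (-241) = -26.2 m north and 369.7 − (379) = -9.3 m east.
Residual distance = √((-26.2)² + (-9.3)²) = 27.8 m.

28 m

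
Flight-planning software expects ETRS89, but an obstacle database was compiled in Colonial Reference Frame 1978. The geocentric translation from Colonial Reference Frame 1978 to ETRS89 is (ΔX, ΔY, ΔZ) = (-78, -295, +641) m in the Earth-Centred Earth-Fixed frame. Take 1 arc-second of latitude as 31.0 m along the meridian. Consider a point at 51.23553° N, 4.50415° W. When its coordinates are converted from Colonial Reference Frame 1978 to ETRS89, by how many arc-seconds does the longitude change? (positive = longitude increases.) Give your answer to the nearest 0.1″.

Δλ = -15.5″

sin φ = 0.779726, cos φ = 0.626120, sin λ = -0.078531, cos λ = 0.996912.
East component: ΔE = −sin λ·ΔX + cos λ·ΔY = −(-0.078531)(-78) + (0.996912)(-295) = -300.21 m.
1° of latitude spans 3600 × 31.00 = 111600 m; at latitude φ, 1° of longitude spans that × cos φ = 69875.0 m, so Δλ = -300.21 / 69875.0 × 3600 = -15.467″.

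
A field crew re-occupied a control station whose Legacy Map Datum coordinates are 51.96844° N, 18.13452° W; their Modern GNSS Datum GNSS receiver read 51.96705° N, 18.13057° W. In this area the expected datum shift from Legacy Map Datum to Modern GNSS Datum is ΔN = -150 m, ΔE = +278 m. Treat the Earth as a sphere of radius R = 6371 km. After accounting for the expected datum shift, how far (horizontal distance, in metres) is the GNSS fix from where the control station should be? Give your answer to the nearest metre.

Observed coordinate differences: Δφ = -0.00139°, Δλ = +0.00395°.
Converting to metres (1° lat = 111195 m, cos φ = 0.616095): observed ΔN = -154.6 m, observed ΔE = 270.6 m.
Subtracting the expected shift leaves a residual of -154.6 − (-150) = -4.6 m north and 270.6 − (278) = -7.4 m east.
Residual distance = √((-4.6)² + (-7.4)²) = 8.7 m.

9 m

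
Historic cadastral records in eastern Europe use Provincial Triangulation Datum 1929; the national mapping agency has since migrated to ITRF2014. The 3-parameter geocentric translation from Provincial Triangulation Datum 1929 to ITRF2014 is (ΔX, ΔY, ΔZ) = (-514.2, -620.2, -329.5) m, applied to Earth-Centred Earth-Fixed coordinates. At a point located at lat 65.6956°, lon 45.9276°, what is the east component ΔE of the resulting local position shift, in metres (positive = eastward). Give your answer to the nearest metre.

At φ = 65.6956°, λ = 45.9276°: sin φ = 0.911372, cos φ = 0.411584, sin λ = 0.718461, cos λ = 0.695567.
ΔE = −sin λ·ΔX + cos λ·ΔY = −(0.718461)·(-514.2) + (0.695567)·(-620.2) = -61.96 m.

ΔE = -62 m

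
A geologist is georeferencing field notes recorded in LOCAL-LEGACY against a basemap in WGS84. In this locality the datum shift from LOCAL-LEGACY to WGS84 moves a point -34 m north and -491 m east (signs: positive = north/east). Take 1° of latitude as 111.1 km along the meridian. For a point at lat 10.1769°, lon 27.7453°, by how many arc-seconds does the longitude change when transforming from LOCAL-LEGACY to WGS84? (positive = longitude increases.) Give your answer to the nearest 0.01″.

Δλ = -16.16″

At latitude 10.1769°, cos φ = 0.984267.
1° of longitude at this latitude = 111.1 × cos φ = 109.35 km, so Δλ = -491.0 / 109352.1 = -0.0044901° = -16.164″.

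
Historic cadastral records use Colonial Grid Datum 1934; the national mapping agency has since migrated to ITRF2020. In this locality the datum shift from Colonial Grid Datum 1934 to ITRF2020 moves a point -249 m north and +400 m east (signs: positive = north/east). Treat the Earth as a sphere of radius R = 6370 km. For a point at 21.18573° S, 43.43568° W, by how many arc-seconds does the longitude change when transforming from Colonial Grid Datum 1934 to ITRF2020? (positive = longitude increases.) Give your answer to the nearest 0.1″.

At latitude -21.18573°, cos φ = 0.932414.
One radian of longitude at latitude φ spans R cos φ, so Δλ = ΔE / (R cos φ) = 400.0 / (6370000 × 0.932414) = 6.7346e-05 rad = 13.891″.

Δλ = 13.9″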